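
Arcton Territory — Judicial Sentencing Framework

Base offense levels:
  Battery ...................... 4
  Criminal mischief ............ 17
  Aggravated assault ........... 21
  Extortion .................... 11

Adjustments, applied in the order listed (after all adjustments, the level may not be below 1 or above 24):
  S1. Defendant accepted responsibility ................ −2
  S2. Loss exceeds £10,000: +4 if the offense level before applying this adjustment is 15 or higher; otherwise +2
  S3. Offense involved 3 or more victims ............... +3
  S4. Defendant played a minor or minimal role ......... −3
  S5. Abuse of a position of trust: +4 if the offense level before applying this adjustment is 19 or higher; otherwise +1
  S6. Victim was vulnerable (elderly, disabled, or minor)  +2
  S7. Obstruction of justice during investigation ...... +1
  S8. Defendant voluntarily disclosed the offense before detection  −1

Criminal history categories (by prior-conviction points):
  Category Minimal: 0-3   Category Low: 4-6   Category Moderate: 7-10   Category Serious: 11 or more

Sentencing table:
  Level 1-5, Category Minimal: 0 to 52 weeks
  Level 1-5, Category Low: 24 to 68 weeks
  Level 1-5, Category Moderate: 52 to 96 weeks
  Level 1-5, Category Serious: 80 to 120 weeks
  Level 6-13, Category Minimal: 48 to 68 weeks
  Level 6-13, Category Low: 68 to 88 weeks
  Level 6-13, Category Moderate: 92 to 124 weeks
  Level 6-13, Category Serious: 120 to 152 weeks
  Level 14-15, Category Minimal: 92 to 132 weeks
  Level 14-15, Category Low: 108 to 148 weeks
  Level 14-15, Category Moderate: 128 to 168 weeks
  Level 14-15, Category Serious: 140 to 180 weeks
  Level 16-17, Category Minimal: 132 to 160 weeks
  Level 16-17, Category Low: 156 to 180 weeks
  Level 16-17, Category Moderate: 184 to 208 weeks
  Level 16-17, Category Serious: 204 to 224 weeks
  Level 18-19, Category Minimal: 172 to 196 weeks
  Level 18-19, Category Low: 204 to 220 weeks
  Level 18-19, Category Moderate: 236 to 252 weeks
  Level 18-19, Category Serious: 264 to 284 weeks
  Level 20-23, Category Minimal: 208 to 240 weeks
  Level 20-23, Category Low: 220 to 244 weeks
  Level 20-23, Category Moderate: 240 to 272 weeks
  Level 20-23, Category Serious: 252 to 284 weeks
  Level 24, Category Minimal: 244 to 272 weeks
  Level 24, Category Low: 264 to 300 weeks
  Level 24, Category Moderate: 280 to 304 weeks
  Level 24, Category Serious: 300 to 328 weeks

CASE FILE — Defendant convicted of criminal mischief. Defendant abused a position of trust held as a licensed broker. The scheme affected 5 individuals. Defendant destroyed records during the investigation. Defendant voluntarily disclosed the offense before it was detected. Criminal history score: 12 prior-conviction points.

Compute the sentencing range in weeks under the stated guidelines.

Base offense level for criminal mischief: 17.
S1 does not apply.
S3 applies: 17 + 3 = 20.
S5 applies (level before this adjustment is 20 ≥ 19, so +4): 20 + 4 = 24.
S7 applies: 24 + 1 = 25.
S8 applies: 25 − 1 = 24.
Final offense level: 24.
Criminal history: 12 prior points → Category Serious (11+).
Level 24 falls in the 24 band.
Grid: Level 24 × Category Serious = 300-328 weeks.

300-328 weeks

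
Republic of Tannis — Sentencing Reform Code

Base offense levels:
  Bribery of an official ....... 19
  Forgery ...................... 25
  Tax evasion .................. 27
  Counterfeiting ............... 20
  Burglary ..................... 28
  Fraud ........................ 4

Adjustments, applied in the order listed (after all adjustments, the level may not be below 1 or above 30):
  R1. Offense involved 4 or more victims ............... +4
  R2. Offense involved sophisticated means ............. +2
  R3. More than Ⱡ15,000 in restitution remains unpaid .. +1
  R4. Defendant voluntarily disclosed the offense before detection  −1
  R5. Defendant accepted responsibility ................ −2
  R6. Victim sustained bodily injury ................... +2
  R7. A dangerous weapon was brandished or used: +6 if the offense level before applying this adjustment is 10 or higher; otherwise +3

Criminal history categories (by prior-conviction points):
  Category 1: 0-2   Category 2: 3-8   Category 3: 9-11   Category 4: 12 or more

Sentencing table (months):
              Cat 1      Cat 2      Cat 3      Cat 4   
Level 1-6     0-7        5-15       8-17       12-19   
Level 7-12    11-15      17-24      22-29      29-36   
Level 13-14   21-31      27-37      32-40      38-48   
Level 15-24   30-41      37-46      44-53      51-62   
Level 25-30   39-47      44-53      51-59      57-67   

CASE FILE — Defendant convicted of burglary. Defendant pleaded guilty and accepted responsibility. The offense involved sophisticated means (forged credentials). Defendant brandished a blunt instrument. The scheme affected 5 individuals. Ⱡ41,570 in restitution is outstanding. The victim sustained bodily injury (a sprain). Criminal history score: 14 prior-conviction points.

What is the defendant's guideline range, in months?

Base offense level for burglary: 28.
R1 applies: 28 + 4 = 32.
R2 applies: 32 + 2 = 34.
R3 applies: 34 + 1 = 35.
R5 applies: 35 − 2 = 33.
R6 applies: 33 + 2 = 35.
R7 applies (level before this adjustment is 35 ≥ 10, so +6): 35 + 6 = 41.
Level 41 exceeds the maximum of 30; capped at 30.
Final offense level: 30.
Criminal history: 14 prior points → Category 4 (12+).
Level 30 falls in the 25-30 band.
Grid: Level 25-30 × Category 4 = 57-67 months.

57-67 months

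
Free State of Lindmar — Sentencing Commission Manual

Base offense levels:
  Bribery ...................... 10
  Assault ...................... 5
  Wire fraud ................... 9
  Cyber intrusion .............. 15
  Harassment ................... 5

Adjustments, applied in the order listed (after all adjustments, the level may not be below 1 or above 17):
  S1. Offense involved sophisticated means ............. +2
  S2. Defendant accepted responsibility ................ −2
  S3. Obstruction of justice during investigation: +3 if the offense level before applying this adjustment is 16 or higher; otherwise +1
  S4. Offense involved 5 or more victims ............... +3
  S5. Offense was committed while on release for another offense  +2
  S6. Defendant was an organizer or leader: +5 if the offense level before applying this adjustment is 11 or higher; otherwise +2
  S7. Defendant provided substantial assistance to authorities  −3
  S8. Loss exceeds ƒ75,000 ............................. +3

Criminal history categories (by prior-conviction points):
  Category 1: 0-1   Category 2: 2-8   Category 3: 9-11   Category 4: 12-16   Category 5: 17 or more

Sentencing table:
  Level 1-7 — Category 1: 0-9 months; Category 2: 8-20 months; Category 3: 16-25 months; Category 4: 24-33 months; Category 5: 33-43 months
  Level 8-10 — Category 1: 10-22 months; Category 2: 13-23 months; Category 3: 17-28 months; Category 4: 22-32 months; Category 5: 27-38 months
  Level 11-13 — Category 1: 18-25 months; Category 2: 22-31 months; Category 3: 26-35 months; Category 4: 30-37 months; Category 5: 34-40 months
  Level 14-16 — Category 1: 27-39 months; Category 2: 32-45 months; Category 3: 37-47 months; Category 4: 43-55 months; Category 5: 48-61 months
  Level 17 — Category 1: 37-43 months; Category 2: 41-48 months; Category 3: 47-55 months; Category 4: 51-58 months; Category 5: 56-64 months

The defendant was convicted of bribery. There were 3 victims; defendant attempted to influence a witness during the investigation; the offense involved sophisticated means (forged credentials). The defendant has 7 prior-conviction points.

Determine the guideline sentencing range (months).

22-31 months

Base offense level for bribery: 10.
S1 applies: 10 + 2 = 12.
S3 applies (level before this adjustment is 12 < 16, so +1): 12 + 1 = 13.
S6 does not apply.
S8 does not apply.
Final offense level: 13.
Criminal history: 7 prior points → Category 2 (2-8).
Level 13 falls in the 11-13 band.
Grid: Level 11-13 × Category 2 = 22-31 months.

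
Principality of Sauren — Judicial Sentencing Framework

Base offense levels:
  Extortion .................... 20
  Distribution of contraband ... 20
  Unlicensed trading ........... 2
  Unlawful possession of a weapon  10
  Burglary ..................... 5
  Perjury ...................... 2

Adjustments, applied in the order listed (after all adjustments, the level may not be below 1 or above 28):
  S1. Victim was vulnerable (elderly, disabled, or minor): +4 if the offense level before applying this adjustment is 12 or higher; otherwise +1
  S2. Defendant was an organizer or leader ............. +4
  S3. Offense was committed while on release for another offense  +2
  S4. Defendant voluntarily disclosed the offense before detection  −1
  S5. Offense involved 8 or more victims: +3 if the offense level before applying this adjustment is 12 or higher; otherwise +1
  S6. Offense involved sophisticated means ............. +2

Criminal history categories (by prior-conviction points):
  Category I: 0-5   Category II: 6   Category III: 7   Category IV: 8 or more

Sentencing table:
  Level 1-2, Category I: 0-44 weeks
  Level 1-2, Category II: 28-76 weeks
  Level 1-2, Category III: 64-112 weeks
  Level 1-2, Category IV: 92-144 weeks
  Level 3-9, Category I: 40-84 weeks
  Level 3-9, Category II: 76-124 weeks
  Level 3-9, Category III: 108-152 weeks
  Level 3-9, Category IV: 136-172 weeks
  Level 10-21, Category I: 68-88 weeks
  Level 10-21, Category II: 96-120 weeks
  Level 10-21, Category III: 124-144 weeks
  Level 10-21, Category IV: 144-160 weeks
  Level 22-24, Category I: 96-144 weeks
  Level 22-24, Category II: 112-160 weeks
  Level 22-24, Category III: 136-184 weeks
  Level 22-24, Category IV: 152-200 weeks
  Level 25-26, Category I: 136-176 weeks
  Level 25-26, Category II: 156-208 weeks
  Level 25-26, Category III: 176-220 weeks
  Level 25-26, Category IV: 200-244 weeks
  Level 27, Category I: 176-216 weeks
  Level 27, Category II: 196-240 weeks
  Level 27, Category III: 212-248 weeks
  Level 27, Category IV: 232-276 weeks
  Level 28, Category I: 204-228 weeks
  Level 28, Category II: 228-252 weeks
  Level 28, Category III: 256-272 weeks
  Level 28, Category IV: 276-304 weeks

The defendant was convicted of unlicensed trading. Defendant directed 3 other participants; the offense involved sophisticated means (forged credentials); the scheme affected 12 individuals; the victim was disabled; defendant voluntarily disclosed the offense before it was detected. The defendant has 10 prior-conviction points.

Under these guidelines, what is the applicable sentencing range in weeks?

136-172 weeks

Base offense level for unlicensed trading: 2.
S1 applies (level before this adjustment is 2 < 12, so +1): 2 + 1 = 3.
S2 applies: 3 + 4 = 7.
S4 applies: 7 − 1 = 6.
S5 applies (level before this adjustment is 6 < 12, so +1): 6 + 1 = 7.
S6 applies: 7 + 2 = 9.
Final offense level: 9.
Criminal history: 10 prior points → Category IV (8+).
Level 9 falls in the 3-9 band.
Grid: Level 3-9 × Category IV = 136-172 weeks.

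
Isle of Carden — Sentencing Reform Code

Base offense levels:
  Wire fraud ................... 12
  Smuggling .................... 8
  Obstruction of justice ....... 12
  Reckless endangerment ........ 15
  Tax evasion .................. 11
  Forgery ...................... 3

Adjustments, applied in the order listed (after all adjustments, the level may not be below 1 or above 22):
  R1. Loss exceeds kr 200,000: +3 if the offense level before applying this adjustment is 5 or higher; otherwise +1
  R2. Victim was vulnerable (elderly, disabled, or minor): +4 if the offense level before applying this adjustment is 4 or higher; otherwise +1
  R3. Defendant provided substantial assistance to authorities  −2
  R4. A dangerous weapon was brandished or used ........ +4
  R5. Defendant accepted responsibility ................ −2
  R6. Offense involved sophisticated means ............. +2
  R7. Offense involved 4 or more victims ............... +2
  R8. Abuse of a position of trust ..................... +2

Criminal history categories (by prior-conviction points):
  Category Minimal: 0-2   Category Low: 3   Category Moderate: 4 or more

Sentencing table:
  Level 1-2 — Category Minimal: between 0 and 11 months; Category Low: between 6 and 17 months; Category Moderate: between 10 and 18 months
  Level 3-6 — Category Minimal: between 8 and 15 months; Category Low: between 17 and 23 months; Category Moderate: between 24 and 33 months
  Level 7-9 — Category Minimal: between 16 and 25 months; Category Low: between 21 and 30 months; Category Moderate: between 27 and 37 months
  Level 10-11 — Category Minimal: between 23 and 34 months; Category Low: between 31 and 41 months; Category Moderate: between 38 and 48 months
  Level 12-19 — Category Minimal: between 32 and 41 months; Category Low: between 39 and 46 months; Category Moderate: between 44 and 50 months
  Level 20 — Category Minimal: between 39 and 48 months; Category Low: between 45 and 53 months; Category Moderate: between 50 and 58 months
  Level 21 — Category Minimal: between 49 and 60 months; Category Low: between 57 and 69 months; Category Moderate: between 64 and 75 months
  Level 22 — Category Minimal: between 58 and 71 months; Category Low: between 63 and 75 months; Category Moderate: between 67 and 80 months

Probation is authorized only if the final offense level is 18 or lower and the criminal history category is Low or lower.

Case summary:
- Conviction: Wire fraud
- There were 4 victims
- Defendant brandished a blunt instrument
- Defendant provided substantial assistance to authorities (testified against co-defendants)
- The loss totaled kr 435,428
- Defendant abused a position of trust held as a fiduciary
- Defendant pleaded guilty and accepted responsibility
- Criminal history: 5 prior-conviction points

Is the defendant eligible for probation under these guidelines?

Base offense level for wire fraud: 12.
R1 applies (level before this adjustment is 12 ≥ 5, so +3): 12 + 3 = 15.
R3 applies: 15 − 2 = 13.
R4 applies: 13 + 4 = 17.
R5 applies: 17 − 2 = 15.
R7 applies: 15 + 2 = 17.
R8 applies: 17 + 2 = 19.
Final offense level: 19.
Criminal history: 5 prior points → Category Moderate (4+).
Level 19 falls in the 12-19 band.
Grid: Level 12-19 × Category Moderate = 44-50 months.
Probation check: level 19 > 18 and category Moderate > Low → not eligible.

No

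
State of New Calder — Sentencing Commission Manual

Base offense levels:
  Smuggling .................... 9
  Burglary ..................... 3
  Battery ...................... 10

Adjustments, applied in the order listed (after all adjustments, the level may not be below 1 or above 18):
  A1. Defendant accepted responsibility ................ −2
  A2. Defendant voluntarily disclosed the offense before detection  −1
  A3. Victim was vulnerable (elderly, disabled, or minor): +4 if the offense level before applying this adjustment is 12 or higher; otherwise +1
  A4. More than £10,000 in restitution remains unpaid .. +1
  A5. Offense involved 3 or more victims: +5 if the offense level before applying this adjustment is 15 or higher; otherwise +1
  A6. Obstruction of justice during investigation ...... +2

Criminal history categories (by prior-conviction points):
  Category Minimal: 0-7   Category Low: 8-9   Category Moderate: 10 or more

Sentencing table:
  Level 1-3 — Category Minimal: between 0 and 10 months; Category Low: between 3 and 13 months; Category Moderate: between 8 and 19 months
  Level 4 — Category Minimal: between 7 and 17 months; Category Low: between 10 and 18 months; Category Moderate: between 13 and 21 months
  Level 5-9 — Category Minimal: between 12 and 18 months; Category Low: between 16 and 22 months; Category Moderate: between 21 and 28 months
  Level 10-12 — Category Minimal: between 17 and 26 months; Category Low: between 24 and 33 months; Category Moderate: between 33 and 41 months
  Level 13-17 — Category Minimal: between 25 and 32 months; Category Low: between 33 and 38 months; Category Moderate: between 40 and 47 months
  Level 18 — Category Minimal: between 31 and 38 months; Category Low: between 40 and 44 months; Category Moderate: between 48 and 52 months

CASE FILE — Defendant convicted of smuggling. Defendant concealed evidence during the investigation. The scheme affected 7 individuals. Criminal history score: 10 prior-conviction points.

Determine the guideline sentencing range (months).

Base offense level for smuggling: 9.
A2 does not apply.
A3 does not apply.
A5 applies (level before this adjustment is 9 < 15, so +1): 9 + 1 = 10.
A6 applies: 10 + 2 = 12.
Final offense level: 12.
Criminal history: 10 prior points → Category Moderate (10+).
Level 12 falls in the 10-12 band.
Grid: Level 10-12 × Category Moderate = 33-41 months.

33-41 months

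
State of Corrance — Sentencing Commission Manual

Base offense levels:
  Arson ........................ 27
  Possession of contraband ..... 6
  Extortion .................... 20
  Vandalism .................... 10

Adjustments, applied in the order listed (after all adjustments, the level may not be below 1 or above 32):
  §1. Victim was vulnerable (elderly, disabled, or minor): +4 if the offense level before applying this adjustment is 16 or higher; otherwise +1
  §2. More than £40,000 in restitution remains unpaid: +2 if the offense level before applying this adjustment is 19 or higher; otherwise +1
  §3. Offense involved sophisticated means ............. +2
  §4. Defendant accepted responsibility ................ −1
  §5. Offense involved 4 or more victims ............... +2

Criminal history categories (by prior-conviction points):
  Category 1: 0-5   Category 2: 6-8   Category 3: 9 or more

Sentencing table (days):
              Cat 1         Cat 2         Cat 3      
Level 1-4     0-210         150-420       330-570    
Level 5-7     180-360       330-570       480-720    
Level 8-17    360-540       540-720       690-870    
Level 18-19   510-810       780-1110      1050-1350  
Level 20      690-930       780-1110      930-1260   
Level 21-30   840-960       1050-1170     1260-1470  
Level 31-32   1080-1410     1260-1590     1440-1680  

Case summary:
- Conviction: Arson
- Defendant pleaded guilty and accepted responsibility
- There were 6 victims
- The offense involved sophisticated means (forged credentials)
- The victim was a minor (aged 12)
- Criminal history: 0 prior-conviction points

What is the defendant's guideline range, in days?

Base offense level for arson: 27.
§1 applies (level before this adjustment is 27 ≥ 16, so +4): 27 + 4 = 31.
§3 applies: 31 + 2 = 33.
§4 applies: 33 − 1 = 32.
§5 applies: 32 + 2 = 34.
Level 34 exceeds the maximum of 32; capped at 32.
Final offense level: 32.
Criminal history: 0 prior points → Category 1 (0-5).
Level 32 falls in the 31-32 band.
Grid: Level 31-32 × Category 1 = 1080-1410 days.

1080-1410 days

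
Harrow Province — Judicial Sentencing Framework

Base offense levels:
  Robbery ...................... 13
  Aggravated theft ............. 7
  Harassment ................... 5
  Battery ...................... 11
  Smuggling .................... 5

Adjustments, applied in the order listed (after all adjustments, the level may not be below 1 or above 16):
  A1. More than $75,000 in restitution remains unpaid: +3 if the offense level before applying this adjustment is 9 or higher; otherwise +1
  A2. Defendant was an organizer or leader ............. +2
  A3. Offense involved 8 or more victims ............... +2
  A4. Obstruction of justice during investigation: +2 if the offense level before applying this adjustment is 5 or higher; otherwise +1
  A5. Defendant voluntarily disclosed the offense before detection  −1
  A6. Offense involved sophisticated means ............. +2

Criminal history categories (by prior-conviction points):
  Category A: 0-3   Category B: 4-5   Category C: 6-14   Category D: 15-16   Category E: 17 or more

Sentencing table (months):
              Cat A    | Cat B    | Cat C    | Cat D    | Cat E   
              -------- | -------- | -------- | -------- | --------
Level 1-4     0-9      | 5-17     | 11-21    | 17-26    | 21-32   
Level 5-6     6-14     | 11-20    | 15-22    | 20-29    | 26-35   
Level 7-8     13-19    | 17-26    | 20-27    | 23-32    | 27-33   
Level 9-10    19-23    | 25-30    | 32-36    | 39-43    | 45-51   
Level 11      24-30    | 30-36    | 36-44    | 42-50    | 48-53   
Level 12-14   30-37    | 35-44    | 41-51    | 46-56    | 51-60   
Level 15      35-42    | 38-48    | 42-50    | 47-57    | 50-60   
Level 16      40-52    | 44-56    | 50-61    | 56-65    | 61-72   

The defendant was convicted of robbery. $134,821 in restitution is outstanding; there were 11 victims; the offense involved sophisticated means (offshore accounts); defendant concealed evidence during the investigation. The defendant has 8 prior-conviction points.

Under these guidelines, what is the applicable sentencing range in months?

Base offense level for robbery: 13.
A1 applies (level before this adjustment is 13 ≥ 9, so +3): 13 + 3 = 16.
A2 does not apply.
A3 applies: 16 + 2 = 18.
A4 applies (level before this adjustment is 18 ≥ 5, so +2): 18 + 2 = 20.
A6 applies: 20 + 2 = 22.
Level 22 exceeds the maximum of 16; capped at 16.
Final offense level: 16.
Criminal history: 8 prior points → Category C (6-14).
Level 16 falls in the 16 band.
Grid: Level 16 × Category C = 50-61 months.

50-61 months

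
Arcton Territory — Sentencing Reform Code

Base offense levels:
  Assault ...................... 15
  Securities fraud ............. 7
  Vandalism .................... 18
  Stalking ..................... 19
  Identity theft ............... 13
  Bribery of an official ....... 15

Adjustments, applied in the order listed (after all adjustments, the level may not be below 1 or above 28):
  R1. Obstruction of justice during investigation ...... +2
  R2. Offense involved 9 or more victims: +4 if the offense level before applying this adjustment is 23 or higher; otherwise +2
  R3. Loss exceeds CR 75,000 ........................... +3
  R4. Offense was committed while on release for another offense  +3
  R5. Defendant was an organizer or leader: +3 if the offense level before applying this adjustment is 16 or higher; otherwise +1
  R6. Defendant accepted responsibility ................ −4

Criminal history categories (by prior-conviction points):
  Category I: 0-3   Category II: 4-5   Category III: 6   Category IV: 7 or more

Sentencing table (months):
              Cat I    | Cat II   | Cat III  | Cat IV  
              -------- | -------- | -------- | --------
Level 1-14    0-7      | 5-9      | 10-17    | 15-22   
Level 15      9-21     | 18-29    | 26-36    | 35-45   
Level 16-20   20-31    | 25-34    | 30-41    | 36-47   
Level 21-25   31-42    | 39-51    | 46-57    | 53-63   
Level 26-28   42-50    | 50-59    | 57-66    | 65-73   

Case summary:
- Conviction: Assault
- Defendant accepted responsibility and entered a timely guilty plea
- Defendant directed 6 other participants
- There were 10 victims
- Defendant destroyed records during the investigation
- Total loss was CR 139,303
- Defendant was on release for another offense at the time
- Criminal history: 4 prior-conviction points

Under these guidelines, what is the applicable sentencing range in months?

39-51 months

Base offense level for assault: 15.
R1 applies: 15 + 2 = 17.
R2 applies (level before this adjustment is 17 < 23, so +2): 17 + 2 = 19.
R3 applies: 19 + 3 = 22.
R4 applies: 22 + 3 = 25.
R5 applies (level before this adjustment is 25 ≥ 16, so +3): 25 + 3 = 28.
R6 applies: 28 − 4 = 24.
Final offense level: 24.
Criminal history: 4 prior points → Category II (4-5).
Level 24 falls in the 21-25 band.
Grid: Level 21-25 × Category II = 39-51 months.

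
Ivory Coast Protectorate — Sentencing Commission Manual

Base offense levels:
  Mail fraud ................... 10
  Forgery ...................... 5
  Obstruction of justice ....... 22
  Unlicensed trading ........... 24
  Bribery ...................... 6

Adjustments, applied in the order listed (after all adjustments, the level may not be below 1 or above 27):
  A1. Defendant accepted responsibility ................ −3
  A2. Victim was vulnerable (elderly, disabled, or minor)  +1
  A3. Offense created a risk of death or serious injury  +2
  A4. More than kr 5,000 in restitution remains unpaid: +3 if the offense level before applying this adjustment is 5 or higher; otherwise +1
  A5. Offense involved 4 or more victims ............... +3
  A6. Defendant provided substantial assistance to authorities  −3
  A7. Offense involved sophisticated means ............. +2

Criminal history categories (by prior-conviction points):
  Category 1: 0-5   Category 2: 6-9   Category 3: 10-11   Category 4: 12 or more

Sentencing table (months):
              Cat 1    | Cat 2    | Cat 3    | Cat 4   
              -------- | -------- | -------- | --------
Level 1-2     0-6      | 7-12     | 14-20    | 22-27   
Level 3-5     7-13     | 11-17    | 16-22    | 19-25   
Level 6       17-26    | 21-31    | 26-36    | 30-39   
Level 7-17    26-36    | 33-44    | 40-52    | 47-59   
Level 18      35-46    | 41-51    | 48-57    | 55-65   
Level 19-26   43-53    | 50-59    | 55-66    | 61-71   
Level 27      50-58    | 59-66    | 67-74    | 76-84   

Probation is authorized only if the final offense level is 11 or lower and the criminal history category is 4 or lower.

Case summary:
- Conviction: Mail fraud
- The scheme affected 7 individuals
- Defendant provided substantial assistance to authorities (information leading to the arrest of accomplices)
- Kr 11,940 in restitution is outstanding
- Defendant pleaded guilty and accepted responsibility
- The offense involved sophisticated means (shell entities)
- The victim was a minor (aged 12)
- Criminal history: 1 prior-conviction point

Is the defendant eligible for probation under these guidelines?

Base offense level for mail fraud: 10.
A1 applies: 10 − 3 = 7.
A2 applies: 7 + 1 = 8.
A4 applies (level before this adjustment is 8 ≥ 5, so +3): 8 + 3 = 11.
A5 applies: 11 + 3 = 14.
A6 applies: 14 − 3 = 11.
A7 applies: 11 + 2 = 13.
Final offense level: 13.
Criminal history: 1 prior point → Category 1 (0-5).
Level 13 falls in the 7-17 band.
Grid: Level 7-17 × Category 1 = 26-36 months.
Probation check: level 13 > 11 and category 1 ≤ 4 → not eligible.

No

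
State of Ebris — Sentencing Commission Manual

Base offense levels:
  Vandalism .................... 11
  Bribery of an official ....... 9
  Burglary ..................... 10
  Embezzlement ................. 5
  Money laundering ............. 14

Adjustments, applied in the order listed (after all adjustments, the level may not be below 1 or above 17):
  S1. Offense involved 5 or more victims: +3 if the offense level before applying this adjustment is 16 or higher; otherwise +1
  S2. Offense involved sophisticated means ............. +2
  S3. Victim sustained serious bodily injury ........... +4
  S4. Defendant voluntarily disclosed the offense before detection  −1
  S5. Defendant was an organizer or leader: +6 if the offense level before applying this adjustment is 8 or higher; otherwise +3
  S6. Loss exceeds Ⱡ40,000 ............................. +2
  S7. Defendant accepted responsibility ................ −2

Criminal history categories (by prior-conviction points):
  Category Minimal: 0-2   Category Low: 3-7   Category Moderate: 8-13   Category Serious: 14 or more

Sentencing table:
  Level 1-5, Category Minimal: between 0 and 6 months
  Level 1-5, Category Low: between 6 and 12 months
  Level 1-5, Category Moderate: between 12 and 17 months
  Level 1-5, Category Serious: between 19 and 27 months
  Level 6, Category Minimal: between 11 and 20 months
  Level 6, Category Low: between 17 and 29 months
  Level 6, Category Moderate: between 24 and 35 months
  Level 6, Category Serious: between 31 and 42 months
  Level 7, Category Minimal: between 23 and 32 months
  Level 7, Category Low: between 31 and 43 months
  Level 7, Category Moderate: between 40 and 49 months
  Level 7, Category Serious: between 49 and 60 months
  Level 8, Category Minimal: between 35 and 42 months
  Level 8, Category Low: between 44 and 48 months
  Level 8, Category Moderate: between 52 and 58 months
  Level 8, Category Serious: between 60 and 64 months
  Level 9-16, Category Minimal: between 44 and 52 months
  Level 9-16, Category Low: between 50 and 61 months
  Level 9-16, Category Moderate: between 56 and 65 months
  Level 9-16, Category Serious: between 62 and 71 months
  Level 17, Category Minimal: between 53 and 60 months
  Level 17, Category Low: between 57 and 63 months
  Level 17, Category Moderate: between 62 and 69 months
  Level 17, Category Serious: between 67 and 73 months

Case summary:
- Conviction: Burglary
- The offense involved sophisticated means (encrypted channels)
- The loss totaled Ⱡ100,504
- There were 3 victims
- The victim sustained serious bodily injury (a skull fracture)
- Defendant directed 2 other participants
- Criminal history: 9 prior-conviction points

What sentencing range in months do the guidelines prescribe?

Base offense level for burglary: 10.
S1 does not apply.
S2 applies: 10 + 2 = 12.
S3 applies: 12 + 4 = 16.
S5 applies (level before this adjustment is 16 ≥ 8, so +6): 16 + 6 = 22.
S6 applies: 22 + 2 = 24.
S7 does not apply.
Level 24 exceeds the maximum of 17; capped at 17.
Final offense level: 17.
Criminal history: 9 prior points → Category Moderate (8-13).
Level 17 falls in the 17 band.
Grid: Level 17 × Category Moderate = 62-69 months.

62-69 months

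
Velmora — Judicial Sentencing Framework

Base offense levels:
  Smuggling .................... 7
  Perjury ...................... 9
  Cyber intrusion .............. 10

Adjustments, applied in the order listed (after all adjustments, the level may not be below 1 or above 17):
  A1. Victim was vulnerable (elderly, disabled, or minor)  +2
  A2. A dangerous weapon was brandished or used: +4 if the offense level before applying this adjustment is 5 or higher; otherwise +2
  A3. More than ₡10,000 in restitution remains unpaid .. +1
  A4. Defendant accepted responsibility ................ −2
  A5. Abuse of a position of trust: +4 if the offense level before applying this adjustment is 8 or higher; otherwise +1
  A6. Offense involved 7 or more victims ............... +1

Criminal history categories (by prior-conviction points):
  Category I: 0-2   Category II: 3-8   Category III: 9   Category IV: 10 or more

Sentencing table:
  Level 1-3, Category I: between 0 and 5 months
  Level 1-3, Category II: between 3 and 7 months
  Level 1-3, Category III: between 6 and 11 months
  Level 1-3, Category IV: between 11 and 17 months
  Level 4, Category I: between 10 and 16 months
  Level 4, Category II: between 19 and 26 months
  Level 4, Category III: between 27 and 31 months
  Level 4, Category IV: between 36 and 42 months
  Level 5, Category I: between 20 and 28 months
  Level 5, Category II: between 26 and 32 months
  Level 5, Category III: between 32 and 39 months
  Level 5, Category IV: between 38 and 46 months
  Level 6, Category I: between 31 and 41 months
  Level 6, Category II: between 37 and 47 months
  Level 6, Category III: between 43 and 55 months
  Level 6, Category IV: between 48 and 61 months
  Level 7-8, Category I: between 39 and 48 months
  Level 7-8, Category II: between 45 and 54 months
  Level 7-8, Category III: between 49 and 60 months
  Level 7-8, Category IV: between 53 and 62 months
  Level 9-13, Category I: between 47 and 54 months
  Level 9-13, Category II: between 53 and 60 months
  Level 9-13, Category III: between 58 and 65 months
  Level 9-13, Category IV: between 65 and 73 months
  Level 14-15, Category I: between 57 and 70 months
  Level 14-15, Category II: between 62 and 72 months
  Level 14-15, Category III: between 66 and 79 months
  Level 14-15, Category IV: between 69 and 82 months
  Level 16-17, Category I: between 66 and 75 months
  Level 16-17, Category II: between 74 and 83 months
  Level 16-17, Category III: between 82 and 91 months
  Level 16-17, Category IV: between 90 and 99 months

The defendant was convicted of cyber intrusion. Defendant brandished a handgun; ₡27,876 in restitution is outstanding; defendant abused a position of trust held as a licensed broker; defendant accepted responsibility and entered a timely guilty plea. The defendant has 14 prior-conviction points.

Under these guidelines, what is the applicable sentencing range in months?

90-99 months

Base offense level for cyber intrusion: 10.
A2 applies (level before this adjustment is 10 ≥ 5, so +4): 10 + 4 = 14.
A3 applies: 14 + 1 = 15.
A4 applies: 15 − 2 = 13.
A5 applies (level before this adjustment is 13 ≥ 8, so +4): 13 + 4 = 17.
A6 does not apply.
Final offense level: 17.
Criminal history: 14 prior points → Category IV (10+).
Level 17 falls in the 16-17 band.
Grid: Level 16-17 × Category IV = 90-99 months.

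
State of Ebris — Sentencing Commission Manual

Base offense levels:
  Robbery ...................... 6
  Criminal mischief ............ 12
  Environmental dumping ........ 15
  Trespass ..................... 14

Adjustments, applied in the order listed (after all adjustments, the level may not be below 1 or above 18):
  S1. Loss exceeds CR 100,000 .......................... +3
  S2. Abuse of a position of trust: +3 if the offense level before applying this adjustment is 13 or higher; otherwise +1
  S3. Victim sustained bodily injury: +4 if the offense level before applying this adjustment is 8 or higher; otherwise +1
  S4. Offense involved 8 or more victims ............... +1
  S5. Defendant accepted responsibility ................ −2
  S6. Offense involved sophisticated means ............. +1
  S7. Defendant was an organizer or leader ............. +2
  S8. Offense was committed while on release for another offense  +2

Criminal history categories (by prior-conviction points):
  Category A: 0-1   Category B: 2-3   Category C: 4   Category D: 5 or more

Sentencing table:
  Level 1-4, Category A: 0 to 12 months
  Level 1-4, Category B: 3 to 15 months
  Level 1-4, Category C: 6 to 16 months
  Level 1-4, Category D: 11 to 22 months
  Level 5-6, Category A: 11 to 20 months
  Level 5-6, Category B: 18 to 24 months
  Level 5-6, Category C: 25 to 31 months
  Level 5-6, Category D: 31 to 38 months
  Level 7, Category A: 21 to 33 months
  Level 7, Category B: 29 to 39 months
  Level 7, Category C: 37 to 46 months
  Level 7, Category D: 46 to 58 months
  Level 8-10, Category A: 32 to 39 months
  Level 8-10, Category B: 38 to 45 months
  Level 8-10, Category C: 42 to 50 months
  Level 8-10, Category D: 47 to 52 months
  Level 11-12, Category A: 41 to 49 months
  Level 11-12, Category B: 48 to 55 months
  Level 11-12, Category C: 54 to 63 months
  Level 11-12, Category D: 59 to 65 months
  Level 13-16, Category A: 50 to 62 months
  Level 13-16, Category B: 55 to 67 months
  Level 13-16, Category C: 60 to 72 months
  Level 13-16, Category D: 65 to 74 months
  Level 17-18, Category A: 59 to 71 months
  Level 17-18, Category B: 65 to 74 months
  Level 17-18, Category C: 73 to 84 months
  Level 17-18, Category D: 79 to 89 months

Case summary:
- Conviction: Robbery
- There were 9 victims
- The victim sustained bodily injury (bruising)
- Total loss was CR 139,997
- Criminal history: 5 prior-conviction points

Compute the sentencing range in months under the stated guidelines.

65-74 months

Base offense level for robbery: 6.
S1 applies: 6 + 3 = 9.
S2 does not apply.
S3 applies (level before this adjustment is 9 ≥ 8, so +4): 9 + 4 = 13.
S4 applies: 13 + 1 = 14.
S5 does not apply.
S6 does not apply.
S7 does not apply.
S8 does not apply.
Final offense level: 14.
Criminal history: 5 prior points → Category D (5+).
Level 14 falls in the 13-16 band.
Grid: Level 13-16 × Category D = 65-74 months.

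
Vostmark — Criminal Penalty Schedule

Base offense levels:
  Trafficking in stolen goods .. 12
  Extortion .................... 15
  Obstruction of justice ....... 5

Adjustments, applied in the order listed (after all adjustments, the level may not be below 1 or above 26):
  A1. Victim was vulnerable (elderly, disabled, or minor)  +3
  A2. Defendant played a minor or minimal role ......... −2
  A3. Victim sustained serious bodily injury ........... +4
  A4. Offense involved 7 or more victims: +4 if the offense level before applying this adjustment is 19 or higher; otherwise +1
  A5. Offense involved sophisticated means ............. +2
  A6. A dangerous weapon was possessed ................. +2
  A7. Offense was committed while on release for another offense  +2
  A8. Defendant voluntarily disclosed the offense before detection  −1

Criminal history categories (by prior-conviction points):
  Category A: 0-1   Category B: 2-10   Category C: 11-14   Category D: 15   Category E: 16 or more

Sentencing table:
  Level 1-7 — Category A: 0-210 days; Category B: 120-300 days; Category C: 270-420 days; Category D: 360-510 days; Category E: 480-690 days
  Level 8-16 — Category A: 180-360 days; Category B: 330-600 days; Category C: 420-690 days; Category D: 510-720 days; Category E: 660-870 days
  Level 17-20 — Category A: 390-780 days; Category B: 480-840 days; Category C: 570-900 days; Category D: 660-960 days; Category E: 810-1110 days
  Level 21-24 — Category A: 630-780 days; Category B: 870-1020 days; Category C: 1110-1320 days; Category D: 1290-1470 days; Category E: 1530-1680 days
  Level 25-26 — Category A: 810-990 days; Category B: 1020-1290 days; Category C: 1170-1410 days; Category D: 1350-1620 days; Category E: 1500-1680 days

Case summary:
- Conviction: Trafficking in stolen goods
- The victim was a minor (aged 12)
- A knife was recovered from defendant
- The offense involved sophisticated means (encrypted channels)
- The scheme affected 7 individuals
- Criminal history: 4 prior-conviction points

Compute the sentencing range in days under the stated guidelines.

Base offense level for trafficking in stolen goods: 12.
A1 applies: 12 + 3 = 15.
A2 does not apply.
A4 applies (level before this adjustment is 15 < 19, so +1): 15 + 1 = 16.
A5 applies: 16 + 2 = 18.
A6 applies: 18 + 2 = 20.
A7 does not apply.
Final offense level: 20.
Criminal history: 4 prior points → Category B (2-10).
Level 20 falls in the 17-20 band.
Grid: Level 17-20 × Category B = 480-840 days.

480-840 days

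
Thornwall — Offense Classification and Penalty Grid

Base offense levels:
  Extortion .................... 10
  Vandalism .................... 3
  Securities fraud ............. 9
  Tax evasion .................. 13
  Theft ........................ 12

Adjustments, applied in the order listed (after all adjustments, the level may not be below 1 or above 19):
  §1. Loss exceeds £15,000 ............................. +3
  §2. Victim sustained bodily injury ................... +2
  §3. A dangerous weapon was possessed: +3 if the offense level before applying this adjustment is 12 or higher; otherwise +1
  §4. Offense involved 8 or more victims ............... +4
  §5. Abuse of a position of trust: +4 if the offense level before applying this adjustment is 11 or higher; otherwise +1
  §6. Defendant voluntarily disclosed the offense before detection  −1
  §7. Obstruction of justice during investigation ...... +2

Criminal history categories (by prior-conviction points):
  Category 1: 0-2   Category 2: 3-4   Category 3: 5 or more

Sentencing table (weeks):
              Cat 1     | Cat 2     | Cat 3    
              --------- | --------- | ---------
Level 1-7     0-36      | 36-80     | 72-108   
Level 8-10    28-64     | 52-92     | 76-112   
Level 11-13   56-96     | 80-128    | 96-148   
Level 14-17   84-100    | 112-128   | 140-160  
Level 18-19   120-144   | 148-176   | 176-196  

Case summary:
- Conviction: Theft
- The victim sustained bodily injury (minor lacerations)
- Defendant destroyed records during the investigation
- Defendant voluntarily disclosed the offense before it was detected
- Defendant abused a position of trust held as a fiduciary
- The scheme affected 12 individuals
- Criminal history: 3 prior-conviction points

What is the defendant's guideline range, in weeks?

Base offense level for theft: 12.
§2 applies: 12 + 2 = 14.
§3 does not apply.
§4 applies: 14 + 4 = 18.
§5 applies (level before this adjustment is 18 ≥ 11, so +4): 18 + 4 = 22.
§6 applies: 22 − 1 = 21.
§7 applies: 21 + 2 = 23.
Level 23 exceeds the maximum of 19; capped at 19.
Final offense level: 19.
Criminal history: 3 prior points → Category 2 (3-4).
Level 19 falls in the 18-19 band.
Grid: Level 18-19 × Category 2 = 148-176 weeks.

148-176 weeks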